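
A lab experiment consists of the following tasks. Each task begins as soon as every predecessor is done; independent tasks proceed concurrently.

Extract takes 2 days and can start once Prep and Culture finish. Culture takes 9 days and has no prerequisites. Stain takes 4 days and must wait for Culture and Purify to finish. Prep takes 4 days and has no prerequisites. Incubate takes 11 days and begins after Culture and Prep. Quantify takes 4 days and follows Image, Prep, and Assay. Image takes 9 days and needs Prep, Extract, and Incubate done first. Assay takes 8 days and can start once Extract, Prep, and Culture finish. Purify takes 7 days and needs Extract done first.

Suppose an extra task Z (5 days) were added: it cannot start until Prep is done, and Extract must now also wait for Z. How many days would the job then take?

Originally the job takes 33 days.
With Z inserted, Extract now waits for max(Prep, Culture, Z).
New critical path: Culture→Incubate→Image→Quantify = 9+11+9+4 = 33 ⇒ 33 days.

33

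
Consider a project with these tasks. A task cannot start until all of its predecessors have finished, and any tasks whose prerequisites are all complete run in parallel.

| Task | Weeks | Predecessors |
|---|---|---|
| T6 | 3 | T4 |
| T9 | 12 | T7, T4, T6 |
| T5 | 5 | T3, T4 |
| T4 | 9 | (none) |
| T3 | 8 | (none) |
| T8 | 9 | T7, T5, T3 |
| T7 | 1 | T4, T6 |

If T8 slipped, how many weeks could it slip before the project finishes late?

T4→T6→T7→T9 = 9+3+1+12 = 25 sets the makespan at 25 weeks.
T8 finishes as early as 23 and must finish by 25.
Float = 25 − 23 = 2.

2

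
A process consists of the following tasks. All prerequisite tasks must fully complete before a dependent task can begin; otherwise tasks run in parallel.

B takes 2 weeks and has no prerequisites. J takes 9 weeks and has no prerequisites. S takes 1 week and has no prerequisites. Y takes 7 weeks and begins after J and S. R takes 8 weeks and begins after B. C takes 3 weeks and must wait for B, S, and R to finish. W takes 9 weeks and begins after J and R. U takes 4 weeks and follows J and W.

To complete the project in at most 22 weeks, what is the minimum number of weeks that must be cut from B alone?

1

Current finish: 23 weeks; target: 22.
B is on every critical path, so each week cut from B cuts the finish by one (this holds down to a finish of 22).
Need 23 − 22 = 1 week off B → B becomes 1 week, finish becomes 22.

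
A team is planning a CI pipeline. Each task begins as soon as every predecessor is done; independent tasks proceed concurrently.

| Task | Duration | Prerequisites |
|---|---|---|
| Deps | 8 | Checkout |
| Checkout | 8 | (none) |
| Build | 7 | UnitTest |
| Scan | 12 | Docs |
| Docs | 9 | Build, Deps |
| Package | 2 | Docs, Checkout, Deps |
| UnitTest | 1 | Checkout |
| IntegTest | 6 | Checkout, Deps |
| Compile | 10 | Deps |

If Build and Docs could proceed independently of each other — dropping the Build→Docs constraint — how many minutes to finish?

37

Before: longest chain Checkout→Deps→Docs→Scan = 8+8+9+12 = 37, finish 37.
Dropping Build→Docs doesn't change Docs's earliest start (16); another predecessor still binds.
The longest chain is now Checkout→Deps→Docs→Scan = 8+8+9+12 = 37, so the CI pipeline takes 37 minutes.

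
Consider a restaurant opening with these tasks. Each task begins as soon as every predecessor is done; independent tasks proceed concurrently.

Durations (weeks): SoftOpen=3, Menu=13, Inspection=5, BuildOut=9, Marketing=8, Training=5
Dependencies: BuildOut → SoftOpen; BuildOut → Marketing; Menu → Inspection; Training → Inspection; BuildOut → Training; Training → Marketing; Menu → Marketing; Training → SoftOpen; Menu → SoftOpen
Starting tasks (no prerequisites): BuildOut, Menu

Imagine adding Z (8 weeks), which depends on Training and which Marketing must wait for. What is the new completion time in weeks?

Originally the job takes 22 weeks.
With Z inserted, Marketing now waits for max(BuildOut, Training, Menu, Z).
New critical path: BuildOut→Training→Z→Marketing = 9+5+8+8 = 30 ⇒ 30 weeks.

30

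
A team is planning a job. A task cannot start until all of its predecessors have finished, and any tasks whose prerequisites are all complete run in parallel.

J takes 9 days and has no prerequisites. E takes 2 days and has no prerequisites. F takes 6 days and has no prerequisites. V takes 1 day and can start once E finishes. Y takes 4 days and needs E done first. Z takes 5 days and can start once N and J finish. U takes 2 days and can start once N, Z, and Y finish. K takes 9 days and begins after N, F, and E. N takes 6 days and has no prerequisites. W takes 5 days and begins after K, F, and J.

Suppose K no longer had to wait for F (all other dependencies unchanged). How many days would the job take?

20

With the dependency in place, F→K→W = 6+9+5 = 20 sets the finish at 20 days.
Dropping F→K doesn't change K's earliest start (6); another predecessor still binds.
After: N→K→W = 6+9+5 = 20 → 20 days.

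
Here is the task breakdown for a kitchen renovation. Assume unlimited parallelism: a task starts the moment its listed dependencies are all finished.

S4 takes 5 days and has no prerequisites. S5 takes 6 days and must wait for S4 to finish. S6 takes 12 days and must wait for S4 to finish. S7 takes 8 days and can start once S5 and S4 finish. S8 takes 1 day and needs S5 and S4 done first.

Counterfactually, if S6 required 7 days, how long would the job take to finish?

19

As given, the longest chain is S4→S5→S7 = 5+6+8 = 19, so the finish is 19 days.
S6 is off the critical path — its longest chain is 17 days, giving 2 of slack.
The critical path is still S4→S5→S7; finish is now 19 days.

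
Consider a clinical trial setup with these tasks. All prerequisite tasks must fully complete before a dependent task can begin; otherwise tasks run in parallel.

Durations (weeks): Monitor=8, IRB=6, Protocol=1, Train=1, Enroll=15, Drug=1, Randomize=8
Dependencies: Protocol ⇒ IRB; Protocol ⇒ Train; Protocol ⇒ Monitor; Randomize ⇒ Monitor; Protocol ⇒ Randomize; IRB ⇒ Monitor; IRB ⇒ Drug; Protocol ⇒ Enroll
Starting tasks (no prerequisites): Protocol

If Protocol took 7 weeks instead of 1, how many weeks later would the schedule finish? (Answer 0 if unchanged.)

Critical path before the change: Protocol→Randomize→Monitor = 1+8+8 = 17 giving 17 weeks.
Protocol is on the critical path; changing it to 7 makes that path 23 weeks.
The critical path is still Protocol→Randomize→Monitor; finish is now 23 weeks.
Change in finish: 23 − 17 = +6 weeks.

6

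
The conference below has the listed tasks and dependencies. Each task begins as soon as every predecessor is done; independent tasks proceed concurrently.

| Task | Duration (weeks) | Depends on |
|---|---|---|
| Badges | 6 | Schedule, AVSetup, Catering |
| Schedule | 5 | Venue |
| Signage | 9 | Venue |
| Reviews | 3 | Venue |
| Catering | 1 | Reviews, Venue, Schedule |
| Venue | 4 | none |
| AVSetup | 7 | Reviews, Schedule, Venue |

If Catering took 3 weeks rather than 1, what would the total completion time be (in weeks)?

Actual critical path: Venue→Schedule→AVSetup→Badges = 4+5+7+6 = 22 ⇒ 22 weeks.
Catering has 6 weeks of float (longest path through it is 16).
The critical path is still Venue→Schedule→AVSetup→Badges; finish is now 22 weeks.

22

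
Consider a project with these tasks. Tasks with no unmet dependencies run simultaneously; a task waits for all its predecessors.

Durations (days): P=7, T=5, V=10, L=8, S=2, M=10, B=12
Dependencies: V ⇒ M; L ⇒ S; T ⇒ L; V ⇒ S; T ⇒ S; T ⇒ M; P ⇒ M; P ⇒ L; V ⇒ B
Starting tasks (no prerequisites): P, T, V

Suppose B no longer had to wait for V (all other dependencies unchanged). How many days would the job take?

Before: longest chain V→B = 10+12 = 22, finish 22.
Without V→B, B's earliest start moves from 10 to 0.
New critical path: V→M = 10+10 = 20 ⇒ 20 days.

20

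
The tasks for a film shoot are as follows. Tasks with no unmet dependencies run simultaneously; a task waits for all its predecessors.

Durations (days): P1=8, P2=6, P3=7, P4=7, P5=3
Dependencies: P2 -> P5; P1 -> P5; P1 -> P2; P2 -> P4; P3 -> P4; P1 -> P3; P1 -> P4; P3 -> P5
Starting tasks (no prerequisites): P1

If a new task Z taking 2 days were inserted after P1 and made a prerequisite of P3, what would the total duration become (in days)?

Originally the project takes 22 days.
With Z inserted, P3 now waits for max(P1, Z).
New critical path: P1→Z→P3→P4 = 8+2+7+7 = 24 ⇒ 24 days.

24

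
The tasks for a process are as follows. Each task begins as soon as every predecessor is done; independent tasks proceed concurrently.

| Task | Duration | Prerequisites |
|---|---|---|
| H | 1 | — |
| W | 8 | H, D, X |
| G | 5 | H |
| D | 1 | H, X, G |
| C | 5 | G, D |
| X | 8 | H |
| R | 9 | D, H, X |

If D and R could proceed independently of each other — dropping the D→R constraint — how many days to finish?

18

Original critical path: H→X→D→R = 1+8+1+9 = 19 ⇒ 19 days.
Without D→R, R's earliest start moves from 10 to 9.
The longest chain is now H→X→D→W = 1+8+1+8 = 18, so the schedule takes 18 days.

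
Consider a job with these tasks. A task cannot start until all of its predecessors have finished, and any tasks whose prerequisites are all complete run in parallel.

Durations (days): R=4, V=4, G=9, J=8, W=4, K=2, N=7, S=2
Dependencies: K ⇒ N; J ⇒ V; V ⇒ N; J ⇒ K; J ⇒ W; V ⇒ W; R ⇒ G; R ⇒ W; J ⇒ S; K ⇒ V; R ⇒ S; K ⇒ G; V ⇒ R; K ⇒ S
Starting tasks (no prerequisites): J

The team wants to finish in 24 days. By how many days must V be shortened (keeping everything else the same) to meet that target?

3

Current finish: 27 days; target: 24.
V is on every critical path, so each day cut from V cuts the finish by one (this holds down to a finish of 24).
Need 27 − 24 = 3 days off V → V becomes 1 day, finish becomes 24.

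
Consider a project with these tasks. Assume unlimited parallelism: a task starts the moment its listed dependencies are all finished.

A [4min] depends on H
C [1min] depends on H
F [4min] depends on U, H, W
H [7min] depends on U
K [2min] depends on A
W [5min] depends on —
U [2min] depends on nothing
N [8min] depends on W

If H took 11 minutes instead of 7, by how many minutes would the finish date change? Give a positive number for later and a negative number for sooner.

4

The binding path is U→H→A→K = 2+7+4+2 = 15; finish at 15 minutes.
H lies on that path, so at 11 minutes the path becomes 19 minutes.
The critical path is still U→H→A→K; finish is now 19 minutes.
Change in finish: 19 − 15 = +4 minutes.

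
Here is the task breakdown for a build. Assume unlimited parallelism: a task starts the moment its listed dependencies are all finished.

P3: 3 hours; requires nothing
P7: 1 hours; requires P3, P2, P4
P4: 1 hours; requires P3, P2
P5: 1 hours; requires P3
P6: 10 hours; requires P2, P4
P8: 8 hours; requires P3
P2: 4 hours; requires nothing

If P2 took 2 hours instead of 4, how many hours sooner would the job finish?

1

Baseline: P2→P4→P6 = 4+1+10 = 15 → 15 hours.
Since P2 is critical, the -2 change carries straight to that chain (now 13 hours).
The binding chain switches to P3→P4→P6 = 3+1+10 = 14; finish 14 hours.
Change in finish: 14 − 15 = -1 hours.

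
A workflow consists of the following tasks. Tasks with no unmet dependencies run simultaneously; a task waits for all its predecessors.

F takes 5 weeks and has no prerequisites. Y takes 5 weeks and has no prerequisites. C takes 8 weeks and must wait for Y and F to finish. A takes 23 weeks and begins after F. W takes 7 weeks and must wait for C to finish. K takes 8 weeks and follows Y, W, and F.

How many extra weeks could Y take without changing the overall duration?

0

Critical path: F→C→W→K = 5+8+7+8 = 28, so the finish is 28 weeks.
The longest chain containing Y totals 28 weeks.
So Y can slip 5 − 5 = 0 weeks.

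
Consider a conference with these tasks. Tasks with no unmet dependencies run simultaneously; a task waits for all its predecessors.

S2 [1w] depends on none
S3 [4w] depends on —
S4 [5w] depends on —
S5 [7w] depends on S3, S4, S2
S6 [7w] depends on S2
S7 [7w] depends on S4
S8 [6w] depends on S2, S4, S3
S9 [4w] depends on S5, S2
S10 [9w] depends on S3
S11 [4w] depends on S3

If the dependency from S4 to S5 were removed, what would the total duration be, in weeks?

15

Before: longest chain S4→S5→S9 = 5+7+4 = 16, finish 16.
Without S4→S5, S5's earliest start moves from 5 to 4.
After: S3→S5→S9 = 4+7+4 = 15 → 15 weeks.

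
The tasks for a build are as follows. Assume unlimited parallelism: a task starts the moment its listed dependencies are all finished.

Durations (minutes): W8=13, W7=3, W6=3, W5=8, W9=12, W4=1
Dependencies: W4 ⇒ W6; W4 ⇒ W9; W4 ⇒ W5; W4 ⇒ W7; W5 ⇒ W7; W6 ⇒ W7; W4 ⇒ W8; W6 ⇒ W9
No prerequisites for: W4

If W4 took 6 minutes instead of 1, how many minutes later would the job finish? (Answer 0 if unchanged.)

Actual critical path: W4→W6→W9 = 1+3+12 = 16 ⇒ 16 minutes.
Since W4 is critical, the +5 change carries straight to that chain (now 21 minutes).
No other chain overtakes it, so the finish is 21 minutes.
Change in finish: 21 − 16 = +5 minutes.

5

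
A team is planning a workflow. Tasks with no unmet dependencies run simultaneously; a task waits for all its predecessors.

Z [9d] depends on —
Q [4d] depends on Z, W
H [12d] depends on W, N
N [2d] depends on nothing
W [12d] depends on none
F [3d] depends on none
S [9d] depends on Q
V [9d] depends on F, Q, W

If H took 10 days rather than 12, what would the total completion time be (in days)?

Baseline: W→Q→V = 12+4+9 = 25 → 25 days.
H is off the critical path — its longest chain is 24 days, giving 1 of slack.
The critical path is still W→Q→V; finish is now 25 days.

25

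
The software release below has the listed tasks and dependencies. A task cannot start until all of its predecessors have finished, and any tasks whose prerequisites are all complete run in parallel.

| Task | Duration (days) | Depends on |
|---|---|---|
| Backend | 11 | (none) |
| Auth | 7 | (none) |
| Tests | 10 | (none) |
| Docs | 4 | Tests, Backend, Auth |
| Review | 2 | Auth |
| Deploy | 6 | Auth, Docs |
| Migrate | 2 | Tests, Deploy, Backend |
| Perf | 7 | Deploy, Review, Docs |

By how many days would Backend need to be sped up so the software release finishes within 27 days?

Current finish: 28 days; target: 27.
Backend is on every critical path, so each day cut from Backend cuts the finish by one (this holds down to a finish of 27).
Need 28 − 27 = 1 day off Backend → Backend becomes 10 days, finish becomes 27.

1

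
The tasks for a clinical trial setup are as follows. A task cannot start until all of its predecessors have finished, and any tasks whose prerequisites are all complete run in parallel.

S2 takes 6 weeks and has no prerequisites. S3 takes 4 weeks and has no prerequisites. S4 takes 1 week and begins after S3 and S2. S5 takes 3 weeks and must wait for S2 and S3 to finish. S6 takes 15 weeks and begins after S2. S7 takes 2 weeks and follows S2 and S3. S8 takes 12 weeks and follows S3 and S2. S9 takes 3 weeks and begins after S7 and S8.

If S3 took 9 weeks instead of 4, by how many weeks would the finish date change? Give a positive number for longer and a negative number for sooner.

Baseline: S2→S6 = 6+15 = 21 → 21 weeks.
The longest path through S3 is only 19 weeks, so S3 has float 2.
The binding chain switches to S3→S8→S9 = 9+12+3 = 24; finish 24 weeks.
Change in finish: 24 − 21 = +3 weeks.

3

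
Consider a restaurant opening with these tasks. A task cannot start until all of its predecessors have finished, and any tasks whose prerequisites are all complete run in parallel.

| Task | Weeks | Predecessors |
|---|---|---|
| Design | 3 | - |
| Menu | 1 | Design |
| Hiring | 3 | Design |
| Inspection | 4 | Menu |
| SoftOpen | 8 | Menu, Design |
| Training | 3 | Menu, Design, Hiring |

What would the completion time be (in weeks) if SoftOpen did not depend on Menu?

11

Original critical path: Design→Menu→SoftOpen = 3+1+8 = 12 ⇒ 12 weeks.
Without Menu→SoftOpen, SoftOpen's earliest start moves from 4 to 3.
The longest chain is now Design→SoftOpen = 3+8 = 11, so the restaurant opening takes 11 weeks.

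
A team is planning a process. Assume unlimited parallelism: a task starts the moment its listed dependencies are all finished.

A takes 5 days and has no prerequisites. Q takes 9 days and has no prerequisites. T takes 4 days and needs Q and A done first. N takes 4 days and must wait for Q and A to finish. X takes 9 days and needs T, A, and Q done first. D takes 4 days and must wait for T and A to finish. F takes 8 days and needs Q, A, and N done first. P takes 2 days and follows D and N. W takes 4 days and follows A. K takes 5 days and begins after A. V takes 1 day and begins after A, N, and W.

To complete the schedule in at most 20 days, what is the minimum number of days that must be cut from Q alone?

Current finish: 22 days; target: 20.
Q is on every critical path, so each day cut from Q cuts the finish by one (this holds down to a finish of 18).
Need 22 − 20 = 2 days off Q → Q becomes 7 days, finish becomes 20.

2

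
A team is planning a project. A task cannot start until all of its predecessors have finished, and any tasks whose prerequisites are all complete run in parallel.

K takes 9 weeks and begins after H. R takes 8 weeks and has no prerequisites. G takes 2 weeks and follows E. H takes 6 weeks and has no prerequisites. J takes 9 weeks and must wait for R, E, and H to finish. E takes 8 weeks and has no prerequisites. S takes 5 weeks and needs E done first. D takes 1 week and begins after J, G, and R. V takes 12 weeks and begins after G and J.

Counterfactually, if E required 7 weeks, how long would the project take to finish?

29

The binding path is E→J→V = 8+9+12 = 29; finish at 29 weeks.
Since E is critical, the -1 change carries straight to that chain (now 28 weeks).
New critical path: R→J→V = 8+9+12 = 29 ⇒ 29 weeks.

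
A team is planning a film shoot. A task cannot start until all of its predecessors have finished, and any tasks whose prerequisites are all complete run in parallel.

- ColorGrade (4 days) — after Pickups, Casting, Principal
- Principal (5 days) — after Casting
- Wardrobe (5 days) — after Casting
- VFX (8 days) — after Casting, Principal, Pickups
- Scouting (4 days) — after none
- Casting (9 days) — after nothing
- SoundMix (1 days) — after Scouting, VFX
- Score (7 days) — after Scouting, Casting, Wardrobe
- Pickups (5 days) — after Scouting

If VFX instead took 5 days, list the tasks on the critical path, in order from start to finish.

Casting, Wardrobe, Score

Critical path before the change: Casting→Principal→VFX→SoundMix = 9+5+8+1 = 23 giving 23 days.
VFX lies on that path, so at 5 days the path becomes 20 days.
New critical path: Casting→Wardrobe→Score = 9+5+7 = 21 ⇒ 21 days.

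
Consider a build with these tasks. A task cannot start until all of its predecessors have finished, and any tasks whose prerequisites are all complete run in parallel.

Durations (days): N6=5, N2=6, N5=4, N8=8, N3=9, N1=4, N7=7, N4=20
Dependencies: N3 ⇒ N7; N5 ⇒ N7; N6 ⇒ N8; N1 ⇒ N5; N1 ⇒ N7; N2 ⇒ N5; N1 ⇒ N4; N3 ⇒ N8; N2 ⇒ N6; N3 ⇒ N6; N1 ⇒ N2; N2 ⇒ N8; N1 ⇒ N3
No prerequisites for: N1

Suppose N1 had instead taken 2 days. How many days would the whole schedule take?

24

Baseline: N1→N3→N6→N8 = 4+9+5+8 = 26 → 26 days.
N1 is on the critical path; changing it to 2 makes that path 24 days.
No other chain overtakes it, so the finish is 24 days.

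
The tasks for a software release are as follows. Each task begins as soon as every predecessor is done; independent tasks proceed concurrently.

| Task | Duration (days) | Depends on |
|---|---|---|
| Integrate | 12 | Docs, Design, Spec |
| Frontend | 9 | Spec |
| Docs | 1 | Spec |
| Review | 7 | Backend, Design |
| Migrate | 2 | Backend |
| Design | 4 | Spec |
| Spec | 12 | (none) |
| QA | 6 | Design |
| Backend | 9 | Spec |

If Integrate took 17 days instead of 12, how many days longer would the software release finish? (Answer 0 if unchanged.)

5

As given, the longest chain is Spec→Design→Integrate = 12+4+12 = 28, so the finish is 28 days.
Integrate lies on that path, so at 17 days the path becomes 33 days.
That remains the longest chain; total 33 days.
Change in finish: 33 − 28 = +5 days.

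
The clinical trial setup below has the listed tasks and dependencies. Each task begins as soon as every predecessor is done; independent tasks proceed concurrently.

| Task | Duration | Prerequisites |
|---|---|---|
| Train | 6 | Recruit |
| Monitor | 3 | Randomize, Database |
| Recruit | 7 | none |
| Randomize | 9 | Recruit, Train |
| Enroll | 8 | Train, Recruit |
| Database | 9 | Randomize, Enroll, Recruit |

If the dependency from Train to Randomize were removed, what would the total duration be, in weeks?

33

Before: longest chain Recruit→Train→Randomize→Database→Monitor = 7+6+9+9+3 = 34, finish 34.
Without Train→Randomize, Randomize's earliest start moves from 13 to 7.
The longest chain is now Recruit→Train→Enroll→Database→Monitor = 7+6+8+9+3 = 33, so the schedule takes 33 weeks.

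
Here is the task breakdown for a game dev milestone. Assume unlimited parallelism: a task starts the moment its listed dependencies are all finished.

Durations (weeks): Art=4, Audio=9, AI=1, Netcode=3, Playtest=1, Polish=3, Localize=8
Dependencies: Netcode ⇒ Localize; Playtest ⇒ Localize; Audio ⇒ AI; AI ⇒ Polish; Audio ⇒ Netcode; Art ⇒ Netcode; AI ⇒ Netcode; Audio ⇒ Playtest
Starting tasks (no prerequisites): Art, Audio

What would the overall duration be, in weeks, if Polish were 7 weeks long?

21

Actual critical path: Audio→AI→Netcode→Localize = 9+1+3+8 = 21 ⇒ 21 weeks.
The longest path through Polish is only 13 weeks, so Polish has float 8.
The critical path is still Audio→AI→Netcode→Localize; finish is now 21 weeks.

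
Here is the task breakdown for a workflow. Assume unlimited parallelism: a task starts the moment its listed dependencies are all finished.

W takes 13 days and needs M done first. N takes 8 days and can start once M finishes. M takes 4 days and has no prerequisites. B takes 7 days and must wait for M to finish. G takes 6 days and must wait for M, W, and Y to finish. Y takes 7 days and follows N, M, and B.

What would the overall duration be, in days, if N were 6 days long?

Baseline: M→N→Y→G = 4+8+7+6 = 25 → 25 days.
N lies on that path, so at 6 days the path becomes 23 days.
New critical path: M→B→Y→G = 4+7+7+6 = 24 ⇒ 24 days.

24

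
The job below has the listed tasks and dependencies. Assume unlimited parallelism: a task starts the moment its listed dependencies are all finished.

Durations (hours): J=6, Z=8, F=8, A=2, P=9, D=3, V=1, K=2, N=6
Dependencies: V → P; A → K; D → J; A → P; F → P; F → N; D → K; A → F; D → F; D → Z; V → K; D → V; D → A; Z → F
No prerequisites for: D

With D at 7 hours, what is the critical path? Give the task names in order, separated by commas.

D, Z, F, P

Actual critical path: D→Z→F→P = 3+8+8+9 = 28 ⇒ 28 hours.
D lies on that path, so at 7 hours the path becomes 32 hours.
That remains the longest chain; total 32 hours.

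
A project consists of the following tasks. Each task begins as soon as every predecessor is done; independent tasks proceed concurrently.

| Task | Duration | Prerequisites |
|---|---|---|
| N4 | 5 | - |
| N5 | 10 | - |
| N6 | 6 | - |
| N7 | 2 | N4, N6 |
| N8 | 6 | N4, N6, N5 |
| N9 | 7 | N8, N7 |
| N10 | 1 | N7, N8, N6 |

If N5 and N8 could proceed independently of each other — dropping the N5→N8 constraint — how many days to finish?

With the dependency in place, N5→N8→N9 = 10+6+7 = 23 sets the finish at 23 days.
Without N5→N8, N8's earliest start moves from 10 to 6.
After: N6→N8→N9 = 6+6+7 = 19 → 19 days.

19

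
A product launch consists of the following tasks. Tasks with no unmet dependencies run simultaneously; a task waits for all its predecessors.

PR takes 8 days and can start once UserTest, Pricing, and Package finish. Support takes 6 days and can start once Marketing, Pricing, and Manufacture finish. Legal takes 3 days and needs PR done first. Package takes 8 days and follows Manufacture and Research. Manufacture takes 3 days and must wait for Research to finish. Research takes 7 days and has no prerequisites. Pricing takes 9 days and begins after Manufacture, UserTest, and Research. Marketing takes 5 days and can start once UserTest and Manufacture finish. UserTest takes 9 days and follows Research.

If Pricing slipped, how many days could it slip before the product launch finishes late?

The longest chain is Research→UserTest→Pricing→PR→Legal = 7+9+9+8+3 = 36; overall finish 36 days.
Pricing finishes as early as 25 and must finish by 25.
So Pricing can slip 25 − 25 = 0 days.

0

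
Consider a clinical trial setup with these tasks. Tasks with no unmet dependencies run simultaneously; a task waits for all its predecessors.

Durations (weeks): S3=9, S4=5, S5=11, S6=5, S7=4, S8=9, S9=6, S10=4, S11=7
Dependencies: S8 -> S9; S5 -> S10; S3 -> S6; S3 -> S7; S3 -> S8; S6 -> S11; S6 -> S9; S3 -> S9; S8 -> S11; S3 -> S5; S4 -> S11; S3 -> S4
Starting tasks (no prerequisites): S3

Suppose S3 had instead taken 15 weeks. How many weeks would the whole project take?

31

Actual critical path: S3→S8→S11 = 9+9+7 = 25 ⇒ 25 weeks.
S3 lies on that path, so at 15 weeks the path becomes 31 weeks.
That remains the longest chain; total 31 weeks.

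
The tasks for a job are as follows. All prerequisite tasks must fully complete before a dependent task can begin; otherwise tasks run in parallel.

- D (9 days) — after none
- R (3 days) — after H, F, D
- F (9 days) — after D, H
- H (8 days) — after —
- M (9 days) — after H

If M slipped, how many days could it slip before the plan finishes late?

4

The longest chain is D→F→R = 9+9+3 = 21; overall finish 21 days.
The longest chain containing M totals 17 days.
Slack of M = 12 − 8 = 4 days.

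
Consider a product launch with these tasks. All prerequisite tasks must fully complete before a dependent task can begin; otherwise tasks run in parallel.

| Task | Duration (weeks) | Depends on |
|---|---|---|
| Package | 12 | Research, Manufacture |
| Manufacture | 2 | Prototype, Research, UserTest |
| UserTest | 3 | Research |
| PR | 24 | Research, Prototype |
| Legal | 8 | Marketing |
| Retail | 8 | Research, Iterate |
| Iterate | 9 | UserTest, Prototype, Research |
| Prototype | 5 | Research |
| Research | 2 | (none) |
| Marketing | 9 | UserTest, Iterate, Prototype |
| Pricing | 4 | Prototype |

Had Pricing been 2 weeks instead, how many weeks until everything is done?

33

Baseline: Research→Prototype→Iterate→Marketing→Legal = 2+5+9+9+8 = 33 → 33 weeks.
Pricing has 22 weeks of float (longest path through it is 11).
No other chain overtakes it, so the finish is 33 weeks.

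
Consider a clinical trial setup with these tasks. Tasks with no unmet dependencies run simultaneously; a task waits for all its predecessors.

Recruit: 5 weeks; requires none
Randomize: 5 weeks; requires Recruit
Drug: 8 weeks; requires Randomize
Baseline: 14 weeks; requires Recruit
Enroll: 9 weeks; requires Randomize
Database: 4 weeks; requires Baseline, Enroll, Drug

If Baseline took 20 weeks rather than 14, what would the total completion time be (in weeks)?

29

As given, the longest chain is Recruit→Baseline→Database = 5+14+4 = 23, so the finish is 23 weeks.
Baseline lies on that path, so at 20 weeks the path becomes 29 weeks.
The critical path is still Recruit→Baseline→Database; finish is now 29 weeks.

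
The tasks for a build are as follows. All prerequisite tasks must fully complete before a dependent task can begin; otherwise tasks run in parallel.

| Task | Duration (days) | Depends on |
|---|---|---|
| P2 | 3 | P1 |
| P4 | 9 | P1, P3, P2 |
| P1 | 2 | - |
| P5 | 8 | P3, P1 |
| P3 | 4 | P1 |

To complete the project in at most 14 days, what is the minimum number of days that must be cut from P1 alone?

Current finish: 15 days; target: 14.
P1 is on every critical path, so each day cut from P1 cuts the finish by one (this holds down to a finish of 14).
Need 15 − 14 = 1 day off P1 → P1 becomes 1 day, finish becomes 14.

1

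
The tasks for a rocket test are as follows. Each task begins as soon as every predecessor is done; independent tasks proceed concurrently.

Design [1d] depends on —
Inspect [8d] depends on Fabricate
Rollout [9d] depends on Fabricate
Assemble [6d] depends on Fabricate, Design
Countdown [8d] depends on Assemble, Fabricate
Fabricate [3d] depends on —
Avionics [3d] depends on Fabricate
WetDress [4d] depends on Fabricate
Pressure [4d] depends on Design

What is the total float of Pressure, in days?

12

The longest chain is Fabricate→Assemble→Countdown = 3+6+8 = 17; overall finish 17 days.
Longest path through Pressure: 5 days (earliest finish 5, latest finish 17).
So Pressure can slip 17 − 5 = 12 days.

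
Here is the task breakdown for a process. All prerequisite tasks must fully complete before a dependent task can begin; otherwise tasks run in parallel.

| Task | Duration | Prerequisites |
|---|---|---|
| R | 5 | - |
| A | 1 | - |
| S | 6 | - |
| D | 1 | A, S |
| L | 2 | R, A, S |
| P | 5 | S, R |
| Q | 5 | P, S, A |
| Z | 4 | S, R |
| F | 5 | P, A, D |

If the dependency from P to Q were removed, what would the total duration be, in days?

Before: longest chain S→P→Q = 6+5+5 = 16, finish 16.
Without P→Q, Q's earliest start moves from 11 to 6.
The longest chain is now S→P→F = 6+5+5 = 16, so the project takes 16 days.

16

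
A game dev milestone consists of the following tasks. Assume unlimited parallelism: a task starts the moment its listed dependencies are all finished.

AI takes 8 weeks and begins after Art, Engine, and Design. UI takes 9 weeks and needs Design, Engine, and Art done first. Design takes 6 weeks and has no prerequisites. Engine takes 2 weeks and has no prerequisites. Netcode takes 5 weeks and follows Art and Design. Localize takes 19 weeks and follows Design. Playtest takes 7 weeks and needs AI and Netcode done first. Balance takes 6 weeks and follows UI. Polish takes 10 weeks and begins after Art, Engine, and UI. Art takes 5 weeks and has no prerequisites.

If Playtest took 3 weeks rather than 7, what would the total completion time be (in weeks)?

Critical path before the change: Design→UI→Polish = 6+9+10 = 25 giving 25 weeks.
Playtest is off the critical path — its longest chain is 21 weeks, giving 4 of slack.
That remains the longest chain; total 25 weeks.

25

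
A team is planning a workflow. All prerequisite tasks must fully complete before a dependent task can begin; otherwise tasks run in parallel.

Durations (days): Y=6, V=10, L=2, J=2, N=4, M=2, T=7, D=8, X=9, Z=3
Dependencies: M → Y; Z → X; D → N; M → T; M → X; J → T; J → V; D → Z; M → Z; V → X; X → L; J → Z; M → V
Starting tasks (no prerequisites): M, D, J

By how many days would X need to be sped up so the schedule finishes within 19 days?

Current finish: 23 days; target: 19.
X is on every critical path, so each day cut from X cuts the finish by one (this holds down to a finish of 15).
Need 23 − 19 = 4 days off X → X becomes 5 days, finish becomes 19.

4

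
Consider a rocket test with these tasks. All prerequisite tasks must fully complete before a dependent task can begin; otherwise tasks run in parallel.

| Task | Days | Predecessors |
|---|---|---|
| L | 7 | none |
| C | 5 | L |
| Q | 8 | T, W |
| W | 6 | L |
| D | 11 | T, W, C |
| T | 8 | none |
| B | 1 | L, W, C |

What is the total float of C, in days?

L→W→D = 7+6+11 = 24 sets the makespan at 24 days.
The longest chain containing C totals 23 days.
Float = 24 − 23 = 1.

1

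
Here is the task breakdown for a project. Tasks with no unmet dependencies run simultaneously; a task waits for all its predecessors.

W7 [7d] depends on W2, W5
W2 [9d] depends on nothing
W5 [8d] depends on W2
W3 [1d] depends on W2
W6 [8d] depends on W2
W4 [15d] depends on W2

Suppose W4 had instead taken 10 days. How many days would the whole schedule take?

24

Baseline: W2→W4 = 9+15 = 24 → 24 days.
Since W4 is critical, the -5 change carries straight to that chain (now 19 days).
Now W2→W5→W7 = 9+8+7 = 24 is longest, so the finish becomes 24 days.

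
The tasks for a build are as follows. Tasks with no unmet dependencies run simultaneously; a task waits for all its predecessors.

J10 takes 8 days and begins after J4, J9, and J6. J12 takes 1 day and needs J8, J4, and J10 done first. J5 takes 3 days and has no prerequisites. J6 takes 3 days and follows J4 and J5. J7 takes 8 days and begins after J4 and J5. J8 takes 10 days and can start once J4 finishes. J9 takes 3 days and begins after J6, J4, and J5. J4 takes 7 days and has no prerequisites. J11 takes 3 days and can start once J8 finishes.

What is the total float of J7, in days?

7

The longest chain is J4→J6→J9→J10→J12 = 7+3+3+8+1 = 22; overall finish 22 days.
J7 finishes as early as 15 and must finish by 22.
Float = 22 − 15 = 7.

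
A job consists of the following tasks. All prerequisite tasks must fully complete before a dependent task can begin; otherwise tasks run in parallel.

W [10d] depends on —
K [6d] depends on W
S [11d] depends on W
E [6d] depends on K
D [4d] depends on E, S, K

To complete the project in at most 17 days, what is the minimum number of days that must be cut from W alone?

Current finish: 26 days; target: 17.
W is on every critical path, so each day cut from W cuts the finish by one (this holds down to a finish of 17).
Need 26 − 17 = 9 days off W → W becomes 1 day, finish becomes 17.

9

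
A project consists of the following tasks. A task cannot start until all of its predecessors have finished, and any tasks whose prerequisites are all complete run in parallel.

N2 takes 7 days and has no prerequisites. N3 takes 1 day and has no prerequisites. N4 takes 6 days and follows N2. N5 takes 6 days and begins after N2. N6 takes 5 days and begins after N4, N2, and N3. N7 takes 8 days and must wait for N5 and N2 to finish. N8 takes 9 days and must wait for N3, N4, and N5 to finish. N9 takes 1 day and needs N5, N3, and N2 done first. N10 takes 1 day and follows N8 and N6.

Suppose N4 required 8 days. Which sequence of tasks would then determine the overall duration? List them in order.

Actual critical path: N2→N4→N8→N10 = 7+6+9+1 = 23 ⇒ 23 days.
Since N4 is critical, the +2 change carries straight to that chain (now 25 days).
That remains the longest chain; total 25 days.

N2, N4, N8, N10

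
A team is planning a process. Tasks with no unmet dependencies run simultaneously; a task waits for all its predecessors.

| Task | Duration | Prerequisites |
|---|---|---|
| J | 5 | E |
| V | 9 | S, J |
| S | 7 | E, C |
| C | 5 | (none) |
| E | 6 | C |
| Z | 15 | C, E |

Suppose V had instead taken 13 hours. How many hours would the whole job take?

The binding path is C→E→S→V = 5+6+7+9 = 27; finish at 27 hours.
V lies on that path, so at 13 hours the path becomes 31 hours.
The critical path is still C→E→S→V; finish is now 31 hours.

31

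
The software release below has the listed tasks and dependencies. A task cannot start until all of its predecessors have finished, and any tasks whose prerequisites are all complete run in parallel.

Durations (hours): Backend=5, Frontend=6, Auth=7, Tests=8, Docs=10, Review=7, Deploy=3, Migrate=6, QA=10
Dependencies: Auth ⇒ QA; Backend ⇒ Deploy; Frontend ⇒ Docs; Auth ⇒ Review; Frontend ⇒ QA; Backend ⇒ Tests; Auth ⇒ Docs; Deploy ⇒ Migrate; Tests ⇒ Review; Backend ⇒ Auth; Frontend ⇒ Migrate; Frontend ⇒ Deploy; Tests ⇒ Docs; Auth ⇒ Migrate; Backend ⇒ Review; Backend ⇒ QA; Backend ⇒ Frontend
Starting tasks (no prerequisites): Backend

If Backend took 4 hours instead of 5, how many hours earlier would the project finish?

1

Critical path before the change: Backend→Tests→Docs = 5+8+10 = 23 giving 23 hours.
Backend lies on that path, so at 4 hours the path becomes 22 hours.
No other chain overtakes it, so the finish is 22 hours.
Change in finish: 22 − 23 = -1 hours.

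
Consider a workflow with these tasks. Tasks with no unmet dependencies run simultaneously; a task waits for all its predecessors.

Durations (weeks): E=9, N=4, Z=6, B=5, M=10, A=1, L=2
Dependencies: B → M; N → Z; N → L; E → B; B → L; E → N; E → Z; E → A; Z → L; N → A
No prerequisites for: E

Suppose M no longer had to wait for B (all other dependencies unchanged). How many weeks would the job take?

Original critical path: E→B→M = 9+5+10 = 24 ⇒ 24 weeks.
Without B→M, M's earliest start moves from 14 to 0.
The longest chain is now E→N→Z→L = 9+4+6+2 = 21, so the job takes 21 weeks.

21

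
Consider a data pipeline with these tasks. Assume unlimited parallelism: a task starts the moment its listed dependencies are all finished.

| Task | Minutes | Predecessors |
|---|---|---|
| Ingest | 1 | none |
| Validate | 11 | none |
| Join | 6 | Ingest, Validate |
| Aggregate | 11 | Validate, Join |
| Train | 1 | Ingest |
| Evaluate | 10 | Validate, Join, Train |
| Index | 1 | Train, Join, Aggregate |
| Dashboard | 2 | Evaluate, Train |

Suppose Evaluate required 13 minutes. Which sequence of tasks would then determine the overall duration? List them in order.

Critical path before the change: Validate→Join→Evaluate→Dashboard = 11+6+10+2 = 29 giving 29 minutes.
Evaluate lies on that path, so at 13 minutes the path becomes 32 minutes.
No other chain overtakes it, so the finish is 32 minutes.

Validate, Join, Evaluate, Dashboard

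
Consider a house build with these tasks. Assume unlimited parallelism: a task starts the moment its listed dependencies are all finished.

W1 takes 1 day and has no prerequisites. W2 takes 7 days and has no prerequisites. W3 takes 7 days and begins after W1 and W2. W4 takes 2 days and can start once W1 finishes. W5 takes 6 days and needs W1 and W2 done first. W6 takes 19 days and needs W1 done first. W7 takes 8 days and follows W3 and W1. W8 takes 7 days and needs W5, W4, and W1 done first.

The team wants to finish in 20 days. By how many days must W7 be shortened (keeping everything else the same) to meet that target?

Current finish: 22 days; target: 20.
W7 is on every critical path, so each day cut from W7 cuts the finish by one (this holds down to a finish of 20).
Need 22 − 20 = 2 days off W7 → W7 becomes 6 days, finish becomes 20.

2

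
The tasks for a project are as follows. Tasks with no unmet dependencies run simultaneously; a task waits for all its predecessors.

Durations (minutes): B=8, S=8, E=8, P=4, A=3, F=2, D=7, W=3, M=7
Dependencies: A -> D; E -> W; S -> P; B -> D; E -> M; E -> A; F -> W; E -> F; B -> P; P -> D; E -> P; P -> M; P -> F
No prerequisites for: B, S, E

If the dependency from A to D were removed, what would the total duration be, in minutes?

19

Before: longest chain B→P→D = 8+4+7 = 19, finish 19.
Dropping A→D doesn't change D's earliest start (12); another predecessor still binds.
After: B→P→D = 8+4+7 = 19 → 19 minutes.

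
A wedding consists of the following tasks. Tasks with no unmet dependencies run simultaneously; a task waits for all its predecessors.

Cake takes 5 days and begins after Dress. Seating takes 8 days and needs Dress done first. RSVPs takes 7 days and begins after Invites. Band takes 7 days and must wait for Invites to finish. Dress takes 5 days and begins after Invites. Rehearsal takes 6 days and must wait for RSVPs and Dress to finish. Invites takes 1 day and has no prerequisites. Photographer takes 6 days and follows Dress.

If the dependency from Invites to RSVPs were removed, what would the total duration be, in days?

14

Original critical path: Invites→RSVPs→Rehearsal = 1+7+6 = 14 ⇒ 14 days.
Without Invites→RSVPs, RSVPs's earliest start moves from 1 to 0.
New critical path: Invites→Dress→Seating = 1+5+8 = 14 ⇒ 14 days.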